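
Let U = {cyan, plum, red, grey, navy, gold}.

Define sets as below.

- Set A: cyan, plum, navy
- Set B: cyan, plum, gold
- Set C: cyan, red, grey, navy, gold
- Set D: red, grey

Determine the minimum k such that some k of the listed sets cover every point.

2

Take {A, C}. Their union is {cyan, plum, red, grey, navy, gold}, which is all 6 points.
No single set has all 6 points (the largest, C, has 5), so 2 is optimal.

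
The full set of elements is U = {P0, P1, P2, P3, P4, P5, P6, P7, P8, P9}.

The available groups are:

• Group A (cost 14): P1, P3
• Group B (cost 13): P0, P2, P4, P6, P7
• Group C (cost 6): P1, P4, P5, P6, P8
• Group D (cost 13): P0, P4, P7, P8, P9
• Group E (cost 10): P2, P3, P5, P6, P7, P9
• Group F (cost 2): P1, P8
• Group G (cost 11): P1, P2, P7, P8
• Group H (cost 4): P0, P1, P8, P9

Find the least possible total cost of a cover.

20

C, E, H together cover every element (C ∪ E ∪ H = {P0, P1, P2, P3, P4, P5, P6, P7, P8, P9}); total cost 6 + 10 + 4 = 20.
The greedy pick F, E, H, C costs 22; no covering selection beats 20.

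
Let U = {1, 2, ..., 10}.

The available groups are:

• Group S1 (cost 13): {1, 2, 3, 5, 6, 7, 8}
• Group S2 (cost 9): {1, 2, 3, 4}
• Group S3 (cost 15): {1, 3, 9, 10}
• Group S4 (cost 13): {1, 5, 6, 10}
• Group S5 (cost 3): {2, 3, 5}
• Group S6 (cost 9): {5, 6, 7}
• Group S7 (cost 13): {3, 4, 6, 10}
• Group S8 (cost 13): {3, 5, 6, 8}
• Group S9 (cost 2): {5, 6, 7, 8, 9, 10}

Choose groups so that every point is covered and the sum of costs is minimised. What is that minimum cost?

11

S2, S9 together cover every point (S2 ∪ S9 = {1, 2, 3, 4, 5, 6, 7, 8, 9, 10}); total cost 9 + 2 = 11.
The greedy pick S9, S5, S2 costs 14; no covering selection beats 11.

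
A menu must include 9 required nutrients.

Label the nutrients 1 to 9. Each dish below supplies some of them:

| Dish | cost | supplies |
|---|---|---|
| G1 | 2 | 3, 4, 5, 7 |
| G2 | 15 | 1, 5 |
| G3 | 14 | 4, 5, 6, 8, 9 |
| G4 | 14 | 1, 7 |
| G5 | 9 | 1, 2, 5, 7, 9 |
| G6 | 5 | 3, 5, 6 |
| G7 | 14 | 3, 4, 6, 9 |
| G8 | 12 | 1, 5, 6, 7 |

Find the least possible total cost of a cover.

G1, G3, G5 together cover every nutrient (G1 ∪ G3 ∪ G5 = {1, 2, 3, 4, 5, 6, 7, 8, 9}); total cost 2 + 14 + 9 = 25.
The greedy pick G1, G5, G6, G3 costs 30; no covering selection beats 25.

25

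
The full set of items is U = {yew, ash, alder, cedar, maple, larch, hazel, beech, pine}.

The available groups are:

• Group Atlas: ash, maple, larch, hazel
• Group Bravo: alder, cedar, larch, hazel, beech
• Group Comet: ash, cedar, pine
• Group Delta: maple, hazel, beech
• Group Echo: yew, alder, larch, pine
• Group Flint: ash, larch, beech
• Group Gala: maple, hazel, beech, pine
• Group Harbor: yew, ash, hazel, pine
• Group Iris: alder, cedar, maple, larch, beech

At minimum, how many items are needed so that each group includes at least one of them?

The 3 items {ash, larch, beech} hit every group.
No choice of 2 items meets every group, so 3 is the minimum.

3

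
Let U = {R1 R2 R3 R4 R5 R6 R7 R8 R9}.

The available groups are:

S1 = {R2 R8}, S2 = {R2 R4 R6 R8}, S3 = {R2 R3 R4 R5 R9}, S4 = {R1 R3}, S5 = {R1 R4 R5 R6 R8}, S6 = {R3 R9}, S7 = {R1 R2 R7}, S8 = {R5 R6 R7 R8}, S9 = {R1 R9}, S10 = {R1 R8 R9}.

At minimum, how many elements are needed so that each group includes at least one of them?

3

H = {R1, R3, R8} meets every group (each contains at least one member of H), and |H| = 3.
No choice of 2 elements meets every group, so 3 is the minimum.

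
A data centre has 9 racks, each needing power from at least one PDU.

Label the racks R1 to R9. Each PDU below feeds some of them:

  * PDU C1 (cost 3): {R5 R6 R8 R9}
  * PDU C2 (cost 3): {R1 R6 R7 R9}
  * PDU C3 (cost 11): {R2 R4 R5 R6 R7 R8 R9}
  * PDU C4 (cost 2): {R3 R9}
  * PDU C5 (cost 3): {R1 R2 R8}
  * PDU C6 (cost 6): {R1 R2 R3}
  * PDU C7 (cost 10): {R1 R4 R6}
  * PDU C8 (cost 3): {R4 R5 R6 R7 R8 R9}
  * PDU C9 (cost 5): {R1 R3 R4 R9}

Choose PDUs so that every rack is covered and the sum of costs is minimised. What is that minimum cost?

C4, C5, C8 together cover every rack (C4 ∪ C5 ∪ C8 = {R1, R2, R3, R4, R5, R6, R7, R8, R9}); total cost 2 + 3 + 3 = 8.
No covering selection has total cost below 8.

8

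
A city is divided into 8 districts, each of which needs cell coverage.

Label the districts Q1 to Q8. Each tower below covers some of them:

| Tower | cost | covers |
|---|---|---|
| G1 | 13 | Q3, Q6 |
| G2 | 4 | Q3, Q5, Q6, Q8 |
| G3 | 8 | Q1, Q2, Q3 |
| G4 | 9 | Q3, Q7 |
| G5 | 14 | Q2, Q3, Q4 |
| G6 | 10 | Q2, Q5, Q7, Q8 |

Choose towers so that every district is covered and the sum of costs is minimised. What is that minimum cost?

35

G2, G3, G4, G5 together cover every district (G2 ∪ G3 ∪ G4 ∪ G5 = {Q1, Q2, Q3, Q4, Q5, Q6, Q7, Q8}); total cost 4 + 8 + 9 + 14 = 35.
No covering selection has total cost below 35.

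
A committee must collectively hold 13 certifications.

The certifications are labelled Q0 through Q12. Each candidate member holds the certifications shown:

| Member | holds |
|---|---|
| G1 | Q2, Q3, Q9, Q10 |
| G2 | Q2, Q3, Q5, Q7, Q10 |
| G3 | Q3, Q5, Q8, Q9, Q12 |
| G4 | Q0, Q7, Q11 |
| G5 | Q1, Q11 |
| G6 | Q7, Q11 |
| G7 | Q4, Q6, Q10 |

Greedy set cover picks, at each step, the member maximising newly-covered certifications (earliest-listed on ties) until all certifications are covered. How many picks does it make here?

5

Greedy: pick G2 (covers 5 new) → pick G3 (covers 3 new) → pick G4 (covers 2 new) → pick G7 (covers 2 new) → pick G5 (covers 1 new). Total picks: 5.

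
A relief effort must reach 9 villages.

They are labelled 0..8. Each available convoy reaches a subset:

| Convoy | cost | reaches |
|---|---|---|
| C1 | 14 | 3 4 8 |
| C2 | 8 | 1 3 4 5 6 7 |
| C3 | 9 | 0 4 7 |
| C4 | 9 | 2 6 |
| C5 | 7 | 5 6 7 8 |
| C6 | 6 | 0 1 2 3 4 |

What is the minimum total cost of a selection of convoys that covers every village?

13

C5, C6 together cover every village (C5 ∪ C6 = {0, 1, 2, 3, 4, 5, 6, 7, 8}); total cost 7 + 6 = 13.
No covering selection has total cost below 13.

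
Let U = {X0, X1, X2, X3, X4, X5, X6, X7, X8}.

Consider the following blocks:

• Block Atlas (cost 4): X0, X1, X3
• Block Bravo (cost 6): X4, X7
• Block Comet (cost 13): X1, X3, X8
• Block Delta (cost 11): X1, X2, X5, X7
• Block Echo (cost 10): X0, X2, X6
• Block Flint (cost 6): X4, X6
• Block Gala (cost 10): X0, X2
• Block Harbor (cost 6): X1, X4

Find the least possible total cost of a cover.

34

Atlas, Comet, Delta, Flint together cover every point (Atlas ∪ Comet ∪ Delta ∪ Flint = {X0, X1, X2, X3, X4, X5, X6, X7, X8}); total cost 4 + 13 + 11 + 6 = 34.
The greedy pick Atlas, Bravo, Echo, Delta, Comet costs 44; no covering selection beats 34.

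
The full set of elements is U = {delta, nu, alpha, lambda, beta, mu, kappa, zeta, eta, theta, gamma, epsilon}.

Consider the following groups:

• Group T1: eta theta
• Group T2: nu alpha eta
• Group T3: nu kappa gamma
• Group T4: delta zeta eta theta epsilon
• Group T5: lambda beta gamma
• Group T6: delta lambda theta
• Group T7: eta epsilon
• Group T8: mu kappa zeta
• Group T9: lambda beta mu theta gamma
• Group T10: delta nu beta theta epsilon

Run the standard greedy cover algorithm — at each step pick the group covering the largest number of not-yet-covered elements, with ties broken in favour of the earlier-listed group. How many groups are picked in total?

Greedy: pick T4 (covers 5 new) → pick T9 (covers 4 new) → pick T2 (covers 2 new) → pick T3 (covers 1 new). Total picks: 4.

4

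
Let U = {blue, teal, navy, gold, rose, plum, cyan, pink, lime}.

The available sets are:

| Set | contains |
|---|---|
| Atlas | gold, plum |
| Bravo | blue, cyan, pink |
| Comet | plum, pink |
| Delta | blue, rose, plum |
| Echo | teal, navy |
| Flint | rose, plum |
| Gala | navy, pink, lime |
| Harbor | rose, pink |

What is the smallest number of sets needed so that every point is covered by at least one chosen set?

5

Take {Atlas, Bravo, Echo, Flint, Gala}. Their union is {blue, teal, navy, gold, rose, plum, cyan, pink, lime}, which is all 9 points.
No 4 of the 8 sets cover everything (all 70 combinations miss at least one point), so 5 is optimal.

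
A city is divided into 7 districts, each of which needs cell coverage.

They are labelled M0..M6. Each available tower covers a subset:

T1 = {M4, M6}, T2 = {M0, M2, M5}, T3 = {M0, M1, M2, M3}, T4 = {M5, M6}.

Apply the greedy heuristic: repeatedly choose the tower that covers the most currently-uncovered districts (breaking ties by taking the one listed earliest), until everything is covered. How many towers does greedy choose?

3

Greedy: pick T3 (covers 4 new) → pick T1 (covers 2 new) → pick T2 (covers 1 new). Total picks: 3.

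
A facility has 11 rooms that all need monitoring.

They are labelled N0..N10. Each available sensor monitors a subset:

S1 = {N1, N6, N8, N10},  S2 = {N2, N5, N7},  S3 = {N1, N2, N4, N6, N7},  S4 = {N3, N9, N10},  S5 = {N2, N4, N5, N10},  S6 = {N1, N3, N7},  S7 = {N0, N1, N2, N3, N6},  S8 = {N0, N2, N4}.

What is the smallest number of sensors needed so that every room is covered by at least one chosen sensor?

4

S1 and S2 and S4 and S8 together: S1 ∪ S2 ∪ S4 ∪ S8 = {N0, N1, N2, N3, N4, N5, N6, N7, N8, N9, N10} — every room is covered.
Only S1 contains N8, so S1 is forced; the remaining 7 rooms need at least 3 more sensors (each remaining sensor adds at most 3) — so at least 4 sensors are needed, and 4 is optimal.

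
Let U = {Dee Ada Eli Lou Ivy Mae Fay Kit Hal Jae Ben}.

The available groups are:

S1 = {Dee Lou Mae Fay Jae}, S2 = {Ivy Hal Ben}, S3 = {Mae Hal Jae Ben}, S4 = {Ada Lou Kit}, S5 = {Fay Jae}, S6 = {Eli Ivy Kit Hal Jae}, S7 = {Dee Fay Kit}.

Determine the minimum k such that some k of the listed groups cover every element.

S1 and S3 and S4 and S6 together: S1 ∪ S3 ∪ S4 ∪ S6 = {Dee, Ada, Eli, Lou, Ivy, Mae, Fay, Kit, Hal, Jae, Ben} — every element is covered.
No 3 of the 7 groups cover everything (all 35 combinations miss at least one element), so 4 is optimal.

4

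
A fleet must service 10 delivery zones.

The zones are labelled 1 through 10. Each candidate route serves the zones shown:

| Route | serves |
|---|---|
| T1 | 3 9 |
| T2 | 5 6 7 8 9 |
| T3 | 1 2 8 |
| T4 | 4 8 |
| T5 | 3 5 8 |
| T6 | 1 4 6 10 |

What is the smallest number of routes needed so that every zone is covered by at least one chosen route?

4

T1 and T2 and T3 and T6 together: T1 ∪ T2 ∪ T3 ∪ T6 = {1, 2, 3, 4, 5, 6, 7, 8, 9, 10} — every zone is covered.
No 3 of the 6 routes cover everything (all 20 combinations miss at least one zone), so 4 is optimal.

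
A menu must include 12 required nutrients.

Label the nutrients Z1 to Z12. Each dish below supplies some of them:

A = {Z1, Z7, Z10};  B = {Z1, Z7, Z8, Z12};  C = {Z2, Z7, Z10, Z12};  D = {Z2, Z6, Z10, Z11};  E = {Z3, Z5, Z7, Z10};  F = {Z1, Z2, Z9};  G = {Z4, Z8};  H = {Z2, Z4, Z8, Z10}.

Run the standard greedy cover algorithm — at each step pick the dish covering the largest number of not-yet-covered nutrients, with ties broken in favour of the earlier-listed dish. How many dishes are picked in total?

Greedy: pick B (covers 4 new) → pick D (covers 4 new) → pick E (covers 2 new) → pick F (covers 1 new) → pick G (covers 1 new). Total picks: 5.

5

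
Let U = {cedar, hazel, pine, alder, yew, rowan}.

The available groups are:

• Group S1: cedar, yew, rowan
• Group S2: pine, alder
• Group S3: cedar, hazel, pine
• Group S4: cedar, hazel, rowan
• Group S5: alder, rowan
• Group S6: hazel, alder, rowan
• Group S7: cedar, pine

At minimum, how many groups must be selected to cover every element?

3

S1, S6, and S7 cover everything between them: the union {cedar, hazel, pine, alder, yew, rowan} is all of U.
Only S1 contains yew, so S1 is forced; the remaining 3 elements need at least 2 more groups (each remaining group adds at most 2) — so at least 3 groups are needed, and 3 is optimal.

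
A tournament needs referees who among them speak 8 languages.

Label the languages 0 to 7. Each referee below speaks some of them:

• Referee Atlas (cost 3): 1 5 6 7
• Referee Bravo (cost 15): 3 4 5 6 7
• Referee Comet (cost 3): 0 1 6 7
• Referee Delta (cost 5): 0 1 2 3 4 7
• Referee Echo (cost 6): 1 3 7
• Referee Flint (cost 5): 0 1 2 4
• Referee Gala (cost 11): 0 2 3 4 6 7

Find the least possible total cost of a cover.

8

Atlas, Delta together cover every language (Atlas ∪ Delta = {0, 1, 2, 3, 4, 5, 6, 7}); total cost 3 + 5 = 8.
No covering selection has total cost below 8.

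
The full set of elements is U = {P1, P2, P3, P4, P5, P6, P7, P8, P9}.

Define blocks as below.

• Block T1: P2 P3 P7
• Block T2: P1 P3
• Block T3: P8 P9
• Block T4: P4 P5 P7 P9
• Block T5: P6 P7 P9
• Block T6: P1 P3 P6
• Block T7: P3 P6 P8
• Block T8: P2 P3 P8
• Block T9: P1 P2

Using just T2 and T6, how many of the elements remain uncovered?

6

Union of T2, T6 = {P1, P3, P6}.
Not covered: P2, P4, P5, P7, P8, P9 — 6 elements.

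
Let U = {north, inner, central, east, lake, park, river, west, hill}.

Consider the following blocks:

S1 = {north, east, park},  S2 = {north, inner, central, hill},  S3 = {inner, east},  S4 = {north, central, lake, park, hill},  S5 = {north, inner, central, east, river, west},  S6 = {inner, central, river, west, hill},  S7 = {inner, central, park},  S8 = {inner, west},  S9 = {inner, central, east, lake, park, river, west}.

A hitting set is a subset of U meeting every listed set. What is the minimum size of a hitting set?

2

The 2 items {north, inner} hit every block.
The blocks S1, S8 are pairwise disjoint, so any hitting set needs a separate item for each — at least 2. Hence 2 is optimal.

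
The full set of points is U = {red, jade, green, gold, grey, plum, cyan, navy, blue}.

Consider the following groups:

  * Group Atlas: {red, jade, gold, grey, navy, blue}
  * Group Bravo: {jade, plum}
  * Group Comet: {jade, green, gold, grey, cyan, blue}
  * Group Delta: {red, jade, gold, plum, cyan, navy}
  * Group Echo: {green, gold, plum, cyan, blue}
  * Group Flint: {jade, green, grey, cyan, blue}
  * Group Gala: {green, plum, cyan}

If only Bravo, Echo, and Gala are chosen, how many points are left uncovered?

3

Union of Bravo, Echo, Gala = {jade, green, gold, plum, cyan, blue}.
Not covered: red, grey, navy — 3 points.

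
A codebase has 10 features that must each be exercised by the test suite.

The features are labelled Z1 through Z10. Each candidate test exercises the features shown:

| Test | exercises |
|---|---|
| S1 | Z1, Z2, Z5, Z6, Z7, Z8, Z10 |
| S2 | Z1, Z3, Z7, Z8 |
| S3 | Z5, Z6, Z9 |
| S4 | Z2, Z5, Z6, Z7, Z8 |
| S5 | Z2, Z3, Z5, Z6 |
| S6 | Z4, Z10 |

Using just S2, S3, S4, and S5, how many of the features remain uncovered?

2

Union of S2, S3, S4, S5 = {Z1, Z2, Z3, Z5, Z6, Z7, Z8, Z9}.
Not covered: Z4, Z10 — 2 features.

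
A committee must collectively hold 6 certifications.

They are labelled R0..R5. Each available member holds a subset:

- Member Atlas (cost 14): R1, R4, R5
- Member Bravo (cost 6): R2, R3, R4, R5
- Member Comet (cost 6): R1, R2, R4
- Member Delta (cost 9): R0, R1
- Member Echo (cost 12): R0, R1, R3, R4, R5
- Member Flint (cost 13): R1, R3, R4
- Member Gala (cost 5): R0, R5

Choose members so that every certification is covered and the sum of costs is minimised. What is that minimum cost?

15

Bravo, Delta together cover every certification (Bravo ∪ Delta = {R0, R1, R2, R3, R4, R5}); total cost 6 + 9 = 15.
No covering selection has total cost below 15.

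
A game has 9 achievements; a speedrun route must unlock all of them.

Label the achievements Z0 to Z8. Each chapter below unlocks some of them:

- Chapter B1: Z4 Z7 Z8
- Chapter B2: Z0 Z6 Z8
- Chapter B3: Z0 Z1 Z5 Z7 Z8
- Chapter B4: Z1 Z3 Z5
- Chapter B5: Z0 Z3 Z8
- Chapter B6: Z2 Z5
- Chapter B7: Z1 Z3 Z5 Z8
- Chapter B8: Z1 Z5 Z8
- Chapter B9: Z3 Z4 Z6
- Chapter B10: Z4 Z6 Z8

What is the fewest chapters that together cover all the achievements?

B3 and B6 and B9 together: B3 ∪ B6 ∪ B9 = {Z0, Z1, Z2, Z3, Z4, Z5, Z6, Z7, Z8} — every achievement is covered.
Only B6 contains Z2, so B6 is forced; the remaining 7 achievements need at least 2 more chapters (each remaining chapter adds at most 4) — so at least 3 chapters are needed, and 3 is optimal.

3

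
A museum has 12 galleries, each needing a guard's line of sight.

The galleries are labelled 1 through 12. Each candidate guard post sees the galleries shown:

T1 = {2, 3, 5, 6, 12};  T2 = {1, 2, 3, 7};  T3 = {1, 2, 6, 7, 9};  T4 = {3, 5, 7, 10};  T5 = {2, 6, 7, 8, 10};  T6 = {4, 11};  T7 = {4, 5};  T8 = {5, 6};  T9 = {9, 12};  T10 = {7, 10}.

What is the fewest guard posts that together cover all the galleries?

4

Take {T1, T3, T5, T6}. Their union is {1, 2, 3, 4, 5, 6, 7, 8, 9, 10, 11, 12}, which is all 12 galleries.
Only T5 contains 8, so T5 is forced; the remaining 7 galleries need at least 3 more guard posts (each remaining guard post adds at most 3) — so at least 4 guard posts are needed, and 4 is optimal.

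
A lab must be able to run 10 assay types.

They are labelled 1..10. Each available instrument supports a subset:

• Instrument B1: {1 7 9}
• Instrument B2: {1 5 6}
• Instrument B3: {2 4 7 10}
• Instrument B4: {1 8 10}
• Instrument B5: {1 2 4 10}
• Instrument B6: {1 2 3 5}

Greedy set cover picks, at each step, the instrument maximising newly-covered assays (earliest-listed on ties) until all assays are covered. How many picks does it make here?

Greedy: pick B3 (covers 4 new) → pick B2 (covers 3 new) → pick B1 (covers 1 new) → pick B4 (covers 1 new) → pick B6 (covers 1 new). Total picks: 5.

5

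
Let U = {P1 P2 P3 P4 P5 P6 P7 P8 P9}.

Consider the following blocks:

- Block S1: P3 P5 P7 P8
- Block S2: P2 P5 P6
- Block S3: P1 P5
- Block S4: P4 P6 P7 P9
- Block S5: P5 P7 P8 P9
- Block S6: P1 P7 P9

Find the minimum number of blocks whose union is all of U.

S1, S2, S3, and S4 cover everything between them: the union {P1, P2, P3, P4, P5, P6, P7, P8, P9} is all of U.
No 3 of the 6 blocks cover everything (all 20 combinations miss at least one element), so 4 is optimal.

4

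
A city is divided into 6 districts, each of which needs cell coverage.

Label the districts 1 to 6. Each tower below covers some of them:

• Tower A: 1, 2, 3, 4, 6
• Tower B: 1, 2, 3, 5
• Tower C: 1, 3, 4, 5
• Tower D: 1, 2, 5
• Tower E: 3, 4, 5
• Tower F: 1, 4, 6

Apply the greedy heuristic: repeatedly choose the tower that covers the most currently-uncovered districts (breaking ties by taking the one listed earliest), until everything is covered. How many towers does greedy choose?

Greedy: pick A (covers 5 new) → pick B (covers 1 new). Total picks: 2.

2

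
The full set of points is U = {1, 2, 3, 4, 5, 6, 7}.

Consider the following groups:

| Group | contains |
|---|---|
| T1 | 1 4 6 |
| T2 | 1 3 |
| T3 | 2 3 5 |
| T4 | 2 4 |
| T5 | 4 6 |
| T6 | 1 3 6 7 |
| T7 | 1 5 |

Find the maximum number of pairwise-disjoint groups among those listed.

T5, T7 are pairwise disjoint (T5={4,6}; T7={1,5}).
Every remaining group overlaps one of these, and no 3 of the listed groups are pairwise disjoint, so 2 is the maximum.

2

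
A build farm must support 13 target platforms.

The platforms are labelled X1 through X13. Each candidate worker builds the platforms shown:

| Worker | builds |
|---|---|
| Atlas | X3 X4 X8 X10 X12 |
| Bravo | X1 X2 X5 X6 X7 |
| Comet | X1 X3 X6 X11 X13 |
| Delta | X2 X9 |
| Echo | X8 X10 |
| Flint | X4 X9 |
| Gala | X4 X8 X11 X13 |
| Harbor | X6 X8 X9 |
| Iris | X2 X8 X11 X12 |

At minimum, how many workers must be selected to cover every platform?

Atlas and Bravo and Flint and Gala together: Atlas ∪ Bravo ∪ Flint ∪ Gala = {X1, X2, X3, X4, X5, X6, X7, X8, X9, X10, X11, X12, X13} — every platform is covered.
No 3 of the 9 workers cover everything (all 84 combinations miss at least one platform), so 4 is optimal.

4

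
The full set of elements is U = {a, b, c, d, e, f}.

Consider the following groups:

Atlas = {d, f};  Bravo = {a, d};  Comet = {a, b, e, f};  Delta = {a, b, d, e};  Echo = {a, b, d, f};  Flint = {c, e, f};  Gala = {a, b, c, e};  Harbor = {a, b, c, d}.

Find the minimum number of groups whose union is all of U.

2

Atlas and Gala together: Atlas ∪ Gala = {a, b, c, d, e, f} — every element is covered.
No single group has all 6 elements (the largest, Comet, has 4), so 2 is optimal.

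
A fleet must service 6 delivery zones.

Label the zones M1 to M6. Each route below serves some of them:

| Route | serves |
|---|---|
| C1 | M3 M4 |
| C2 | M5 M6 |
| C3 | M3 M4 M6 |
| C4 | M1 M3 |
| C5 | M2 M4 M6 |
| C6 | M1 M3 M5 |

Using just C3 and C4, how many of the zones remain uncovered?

Union of C3, C4 = {M1, M3, M4, M6}.
Not covered: M2, M5 — 2 zones.

2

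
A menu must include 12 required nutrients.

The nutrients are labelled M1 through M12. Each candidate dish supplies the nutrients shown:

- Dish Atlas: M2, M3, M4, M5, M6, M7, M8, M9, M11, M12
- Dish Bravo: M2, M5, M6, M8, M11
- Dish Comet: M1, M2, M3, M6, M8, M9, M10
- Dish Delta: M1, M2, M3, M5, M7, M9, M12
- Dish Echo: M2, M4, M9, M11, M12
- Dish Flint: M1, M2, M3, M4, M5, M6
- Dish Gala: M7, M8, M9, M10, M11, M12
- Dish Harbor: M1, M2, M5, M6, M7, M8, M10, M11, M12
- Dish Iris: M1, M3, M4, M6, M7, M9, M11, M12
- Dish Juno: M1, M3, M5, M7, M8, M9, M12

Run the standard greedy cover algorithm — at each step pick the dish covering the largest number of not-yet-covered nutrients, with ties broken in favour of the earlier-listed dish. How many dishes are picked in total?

2

Greedy: pick Atlas (covers 10 new) → pick Comet (covers 2 new). Total picks: 2.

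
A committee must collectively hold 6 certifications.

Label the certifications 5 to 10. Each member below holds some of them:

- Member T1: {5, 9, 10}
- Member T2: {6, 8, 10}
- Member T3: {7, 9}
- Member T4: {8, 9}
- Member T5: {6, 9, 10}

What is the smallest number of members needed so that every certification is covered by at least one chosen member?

3

Take {T1, T2, T3}. Their union is {5, 6, 7, 8, 9, 10}, which is all 6 certifications.
Only T1 contains 5, so T1 is forced; the remaining 3 certifications need at least 2 more members (each remaining member adds at most 2) — so at least 3 members are needed, and 3 is optimal.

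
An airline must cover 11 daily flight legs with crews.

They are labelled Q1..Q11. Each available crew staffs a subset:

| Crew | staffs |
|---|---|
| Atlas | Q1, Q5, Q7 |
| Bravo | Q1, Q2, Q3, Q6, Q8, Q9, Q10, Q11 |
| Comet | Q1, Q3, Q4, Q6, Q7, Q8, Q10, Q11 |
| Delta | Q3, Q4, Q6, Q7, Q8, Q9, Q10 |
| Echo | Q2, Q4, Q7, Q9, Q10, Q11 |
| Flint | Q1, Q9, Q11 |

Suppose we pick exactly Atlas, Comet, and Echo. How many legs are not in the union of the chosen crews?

Union of Atlas, Comet, Echo = {Q1, Q2, Q3, Q4, Q5, Q6, Q7, Q8, Q9, Q10, Q11} — that's every leg, so 0 are uncovered.

0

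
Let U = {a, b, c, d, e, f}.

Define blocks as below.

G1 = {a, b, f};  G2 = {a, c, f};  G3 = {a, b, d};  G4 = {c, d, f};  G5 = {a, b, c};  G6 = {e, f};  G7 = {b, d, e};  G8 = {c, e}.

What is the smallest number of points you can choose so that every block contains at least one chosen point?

The 3 points {b, c, f} hit every block.
No choice of 2 points meets every block, so 3 is the minimum.

3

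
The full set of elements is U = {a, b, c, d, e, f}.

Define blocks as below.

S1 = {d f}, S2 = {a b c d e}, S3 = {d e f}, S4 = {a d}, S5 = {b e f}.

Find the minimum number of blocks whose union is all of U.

Take {S2, S5}. Their union is {a, b, c, d, e, f}, which is all 6 elements.
No single block has all 6 elements (the largest, S2, has 5), so 2 is optimal.

2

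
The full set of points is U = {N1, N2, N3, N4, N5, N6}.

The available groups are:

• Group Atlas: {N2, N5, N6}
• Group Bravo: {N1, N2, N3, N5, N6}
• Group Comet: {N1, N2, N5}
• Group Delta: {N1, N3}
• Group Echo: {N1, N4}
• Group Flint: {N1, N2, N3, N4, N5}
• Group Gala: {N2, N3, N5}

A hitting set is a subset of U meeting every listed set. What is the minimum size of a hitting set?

The 2 points {N1, N2} hit every group.
The groups Atlas, Delta are pairwise disjoint, so any hitting set needs a separate point for each — at least 2. Hence 2 is optimal.

2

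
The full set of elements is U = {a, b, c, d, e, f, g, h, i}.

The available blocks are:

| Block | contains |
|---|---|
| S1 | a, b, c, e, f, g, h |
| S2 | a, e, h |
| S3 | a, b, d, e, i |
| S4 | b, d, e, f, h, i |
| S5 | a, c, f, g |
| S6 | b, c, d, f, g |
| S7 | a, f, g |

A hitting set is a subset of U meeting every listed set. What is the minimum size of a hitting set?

T = {e, f} meets every block (each contains at least one member of T), and |T| = 2.
The blocks S2, S6 are pairwise disjoint, so any hitting set needs a separate element for each — at least 2. Hence 2 is optimal.

2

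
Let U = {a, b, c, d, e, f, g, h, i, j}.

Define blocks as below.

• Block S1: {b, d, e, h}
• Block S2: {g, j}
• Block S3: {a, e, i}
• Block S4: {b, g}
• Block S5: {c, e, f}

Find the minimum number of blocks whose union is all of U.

Take {S1, S2, S3, S5}. Their union is {a, b, c, d, e, f, g, h, i, j}, which is all 10 points.
Only S3 contains a, so S3 is forced; the remaining 7 points need at least 3 more blocks (each remaining block adds at most 3) — so at least 4 blocks are needed, and 4 is optimal.

4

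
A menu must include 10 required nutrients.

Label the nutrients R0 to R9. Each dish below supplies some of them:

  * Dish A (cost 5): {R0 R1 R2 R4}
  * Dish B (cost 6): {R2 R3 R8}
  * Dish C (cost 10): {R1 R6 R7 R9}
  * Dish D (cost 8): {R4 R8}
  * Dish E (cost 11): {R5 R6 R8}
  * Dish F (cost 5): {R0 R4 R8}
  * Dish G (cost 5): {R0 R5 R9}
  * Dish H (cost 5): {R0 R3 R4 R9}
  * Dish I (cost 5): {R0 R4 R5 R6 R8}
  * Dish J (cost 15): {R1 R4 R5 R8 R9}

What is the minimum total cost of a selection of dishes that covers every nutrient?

B, C, I together cover every nutrient (B ∪ C ∪ I = {R0, R1, R2, R3, R4, R5, R6, R7, R8, R9}); total cost 6 + 10 + 5 = 21.
The greedy pick I, A, H, C costs 25; no covering selection beats 21.

21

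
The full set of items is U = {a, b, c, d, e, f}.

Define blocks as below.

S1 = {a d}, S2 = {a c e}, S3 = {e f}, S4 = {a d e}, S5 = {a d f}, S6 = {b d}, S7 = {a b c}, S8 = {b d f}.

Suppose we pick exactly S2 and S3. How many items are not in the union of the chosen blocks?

Union of S2, S3 = {a, c, e, f}.
Not covered: b, d — 2 items.

2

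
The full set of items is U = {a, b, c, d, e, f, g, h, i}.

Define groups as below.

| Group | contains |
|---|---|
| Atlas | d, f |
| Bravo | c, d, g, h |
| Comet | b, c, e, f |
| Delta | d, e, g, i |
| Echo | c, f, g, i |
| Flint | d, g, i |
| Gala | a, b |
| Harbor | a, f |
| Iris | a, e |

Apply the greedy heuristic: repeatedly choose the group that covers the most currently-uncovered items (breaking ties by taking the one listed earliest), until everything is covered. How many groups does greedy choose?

Greedy: pick Bravo (covers 4 new) → pick Comet (covers 3 new) → pick Delta (covers 1 new) → pick Gala (covers 1 new). Total picks: 4.

4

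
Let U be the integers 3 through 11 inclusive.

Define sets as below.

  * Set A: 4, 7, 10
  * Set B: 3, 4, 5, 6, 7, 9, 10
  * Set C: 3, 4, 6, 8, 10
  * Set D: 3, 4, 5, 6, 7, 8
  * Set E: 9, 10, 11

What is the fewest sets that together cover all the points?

D and E cover everything between them: the union {3, 4, 5, 6, 7, 8, 9, 10, 11} is all of U.
No single set has all 9 points (the largest, B, has 7), so 2 is optimal.

2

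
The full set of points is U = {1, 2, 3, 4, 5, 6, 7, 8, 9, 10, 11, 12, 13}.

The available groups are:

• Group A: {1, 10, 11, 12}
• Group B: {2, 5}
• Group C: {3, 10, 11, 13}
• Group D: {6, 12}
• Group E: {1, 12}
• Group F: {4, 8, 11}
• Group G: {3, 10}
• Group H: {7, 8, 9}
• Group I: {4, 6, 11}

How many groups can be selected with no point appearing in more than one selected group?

5

B, E, G, H, I are pairwise disjoint (B={2,5}; E={1,12}; G={3,10}; H={7,8,9}; I={4,6,11}).
Every remaining group overlaps one of these, and no 6 of the listed groups are pairwise disjoint, so 5 is the maximum.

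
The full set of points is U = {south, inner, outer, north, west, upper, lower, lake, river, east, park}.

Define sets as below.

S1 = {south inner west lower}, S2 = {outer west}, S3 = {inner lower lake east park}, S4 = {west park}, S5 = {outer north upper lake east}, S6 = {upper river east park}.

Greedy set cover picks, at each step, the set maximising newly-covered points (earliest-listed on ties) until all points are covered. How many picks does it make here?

Greedy: pick S3 (covers 5 new) → pick S5 (covers 3 new) → pick S1 (covers 2 new) → pick S6 (covers 1 new). Total picks: 4.
(The true minimum cover uses only 3 sets, so greedy is not optimal here.)

4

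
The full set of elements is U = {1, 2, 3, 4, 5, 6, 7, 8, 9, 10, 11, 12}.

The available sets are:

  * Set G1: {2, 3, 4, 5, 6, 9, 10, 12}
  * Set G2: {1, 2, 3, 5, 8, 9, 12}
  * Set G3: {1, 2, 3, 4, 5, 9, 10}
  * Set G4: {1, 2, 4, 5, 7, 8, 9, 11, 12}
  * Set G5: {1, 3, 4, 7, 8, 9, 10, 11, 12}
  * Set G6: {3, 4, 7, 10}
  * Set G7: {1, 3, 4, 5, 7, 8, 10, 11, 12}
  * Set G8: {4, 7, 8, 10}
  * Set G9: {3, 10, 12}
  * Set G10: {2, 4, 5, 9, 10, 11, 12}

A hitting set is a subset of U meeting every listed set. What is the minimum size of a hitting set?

H = {2, 10} meets every set (each contains at least one member of H), and |H| = 2.
No single element lies in every set, so at least 2 are needed and 2 is optimal.

2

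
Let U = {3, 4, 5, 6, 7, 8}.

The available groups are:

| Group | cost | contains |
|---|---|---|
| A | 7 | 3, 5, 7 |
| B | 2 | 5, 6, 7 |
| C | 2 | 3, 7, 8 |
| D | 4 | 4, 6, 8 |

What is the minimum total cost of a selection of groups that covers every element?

8

B, C, D together cover every element (B ∪ C ∪ D = {3, 4, 5, 6, 7, 8}); total cost 2 + 2 + 4 = 8.
No covering selection has total cost below 8.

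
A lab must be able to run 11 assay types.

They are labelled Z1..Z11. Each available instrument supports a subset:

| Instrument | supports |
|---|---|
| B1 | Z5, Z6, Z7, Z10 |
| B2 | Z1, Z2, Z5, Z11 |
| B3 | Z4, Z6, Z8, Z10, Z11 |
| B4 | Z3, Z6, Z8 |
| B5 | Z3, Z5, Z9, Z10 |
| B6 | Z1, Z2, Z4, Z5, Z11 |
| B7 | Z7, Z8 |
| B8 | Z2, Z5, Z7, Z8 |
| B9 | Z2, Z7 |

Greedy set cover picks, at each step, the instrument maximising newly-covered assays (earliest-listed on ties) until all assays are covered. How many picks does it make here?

Greedy: pick B3 (covers 5 new) → pick B2 (covers 3 new) → pick B5 (covers 2 new) → pick B1 (covers 1 new). Total picks: 4.

4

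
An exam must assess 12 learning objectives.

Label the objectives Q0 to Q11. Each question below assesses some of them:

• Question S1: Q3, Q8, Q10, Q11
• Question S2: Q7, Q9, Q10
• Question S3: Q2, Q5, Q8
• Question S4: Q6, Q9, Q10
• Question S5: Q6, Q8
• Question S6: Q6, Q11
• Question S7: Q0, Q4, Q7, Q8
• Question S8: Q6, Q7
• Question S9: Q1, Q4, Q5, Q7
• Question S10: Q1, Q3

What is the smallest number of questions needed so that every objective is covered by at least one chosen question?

S1 and S3 and S4 and S7 and S10 together: S1 ∪ S3 ∪ S4 ∪ S7 ∪ S10 = {Q0, Q1, Q2, Q3, Q4, Q5, Q6, Q7, Q8, Q9, Q10, Q11} — every objective is covered.
No 4 of the 10 questions cover everything (all 210 combinations miss at least one objective), so 5 is optimal.

5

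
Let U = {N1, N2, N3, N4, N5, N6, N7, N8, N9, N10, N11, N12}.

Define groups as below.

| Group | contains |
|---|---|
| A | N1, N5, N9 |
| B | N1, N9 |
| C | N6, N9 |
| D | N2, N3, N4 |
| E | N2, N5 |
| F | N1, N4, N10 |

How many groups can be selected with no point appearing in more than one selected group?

C, E, F are pairwise disjoint (C={N6,N9}; E={N2,N5}; F={N1,N4,N10}).
Every remaining group overlaps one of these, and no 4 of the listed groups are pairwise disjoint, so 3 is the maximum.

3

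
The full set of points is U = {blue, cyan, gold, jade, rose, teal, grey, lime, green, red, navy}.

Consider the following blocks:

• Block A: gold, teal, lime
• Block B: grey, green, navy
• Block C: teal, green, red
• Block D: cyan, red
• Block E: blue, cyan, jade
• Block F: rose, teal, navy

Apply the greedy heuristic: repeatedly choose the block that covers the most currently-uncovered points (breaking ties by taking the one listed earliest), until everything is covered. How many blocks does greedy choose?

5

Greedy: pick A (covers 3 new) → pick B (covers 3 new) → pick E (covers 3 new) → pick C (covers 1 new) → pick F (covers 1 new). Total picks: 5.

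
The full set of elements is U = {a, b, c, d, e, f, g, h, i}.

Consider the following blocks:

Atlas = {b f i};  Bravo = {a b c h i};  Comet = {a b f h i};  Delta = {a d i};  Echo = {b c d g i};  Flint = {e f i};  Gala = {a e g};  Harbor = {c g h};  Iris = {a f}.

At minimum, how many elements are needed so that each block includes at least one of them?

T = {a, c, i} meets every block (each contains at least one member of T), and |T| = 3.
No choice of 2 elements meets every block, so 3 is the minimum.

3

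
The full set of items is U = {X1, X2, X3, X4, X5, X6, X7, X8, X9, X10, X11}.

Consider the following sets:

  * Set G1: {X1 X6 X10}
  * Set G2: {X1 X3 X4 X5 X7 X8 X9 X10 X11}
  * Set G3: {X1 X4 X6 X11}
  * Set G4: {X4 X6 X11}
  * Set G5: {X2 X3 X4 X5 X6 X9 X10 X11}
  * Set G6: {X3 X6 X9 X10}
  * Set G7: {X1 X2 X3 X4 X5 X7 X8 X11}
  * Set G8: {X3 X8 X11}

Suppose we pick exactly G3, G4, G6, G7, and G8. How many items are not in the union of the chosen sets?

Union of G3, G4, G6, G7, G8 = {X1, X2, X3, X4, X5, X6, X7, X8, X9, X10, X11} — that's every item, so 0 are uncovered.

0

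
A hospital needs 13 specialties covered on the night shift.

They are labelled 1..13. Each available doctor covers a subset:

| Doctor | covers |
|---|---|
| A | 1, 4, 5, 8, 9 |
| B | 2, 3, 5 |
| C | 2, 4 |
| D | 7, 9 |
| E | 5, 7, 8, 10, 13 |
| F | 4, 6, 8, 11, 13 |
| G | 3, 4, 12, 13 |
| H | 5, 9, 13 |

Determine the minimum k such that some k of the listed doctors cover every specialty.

Take {A, C, E, F, G}. Their union is {1, 2, 3, 4, 5, 6, 7, 8, 9, 10, 11, 12, 13}, which is all 13 specialties.
No 4 of the 8 doctors cover everything (all 70 combinations miss at least one specialty), so 5 is optimal.

5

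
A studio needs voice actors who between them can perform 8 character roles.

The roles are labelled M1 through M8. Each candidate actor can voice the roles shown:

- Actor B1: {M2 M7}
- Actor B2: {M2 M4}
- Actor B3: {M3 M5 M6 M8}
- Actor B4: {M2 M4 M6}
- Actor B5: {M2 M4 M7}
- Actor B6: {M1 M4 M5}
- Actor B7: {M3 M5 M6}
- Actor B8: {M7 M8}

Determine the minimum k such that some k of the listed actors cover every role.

Take {B3, B5, B6}. Their union is {M1, M2, M3, M4, M5, M6, M7, M8}, which is all 8 roles.
Only B6 contains M1, so B6 is forced; the remaining 5 roles need at least 2 more actors (each remaining actor adds at most 3) — so at least 3 actors are needed, and 3 is optimal.

3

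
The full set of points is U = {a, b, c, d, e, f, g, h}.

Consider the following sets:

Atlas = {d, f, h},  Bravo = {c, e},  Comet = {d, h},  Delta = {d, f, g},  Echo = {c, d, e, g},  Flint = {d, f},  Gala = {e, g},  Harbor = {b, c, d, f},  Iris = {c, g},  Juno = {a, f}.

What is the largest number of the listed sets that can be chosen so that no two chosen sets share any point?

Comet, Iris, Juno are pairwise disjoint (Comet={d,h}; Iris={c,g}; Juno={a,f}).
Every remaining set overlaps one of these, and no 4 of the listed sets are pairwise disjoint, so 3 is the maximum.

3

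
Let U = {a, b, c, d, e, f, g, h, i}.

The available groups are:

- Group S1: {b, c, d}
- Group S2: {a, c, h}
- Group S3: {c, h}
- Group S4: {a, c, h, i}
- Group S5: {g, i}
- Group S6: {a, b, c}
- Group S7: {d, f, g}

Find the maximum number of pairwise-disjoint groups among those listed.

2

S4, S7 are pairwise disjoint (S4={a,c,h,i}; S7={d,f,g}).
Every remaining group overlaps one of these, and no 3 of the listed groups are pairwise disjoint, so 2 is the maximum.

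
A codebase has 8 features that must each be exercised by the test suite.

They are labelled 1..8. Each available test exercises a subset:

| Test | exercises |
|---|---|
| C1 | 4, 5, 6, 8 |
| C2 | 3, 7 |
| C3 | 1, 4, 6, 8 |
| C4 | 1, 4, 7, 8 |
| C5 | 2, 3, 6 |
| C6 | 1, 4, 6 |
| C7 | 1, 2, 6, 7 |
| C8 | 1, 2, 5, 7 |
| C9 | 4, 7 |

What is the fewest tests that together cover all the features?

3

Take {C1, C4, C5}. Their union is {1, 2, 3, 4, 5, 6, 7, 8}, which is all 8 features.
No 2 of the 9 tests cover everything (all 36 combinations miss at least one feature), so 3 is optimal.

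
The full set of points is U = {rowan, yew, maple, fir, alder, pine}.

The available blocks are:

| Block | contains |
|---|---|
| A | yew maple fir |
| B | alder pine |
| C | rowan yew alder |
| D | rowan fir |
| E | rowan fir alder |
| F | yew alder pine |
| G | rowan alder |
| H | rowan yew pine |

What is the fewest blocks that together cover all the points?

3

A, C, and H cover everything between them: the union {rowan, yew, maple, fir, alder, pine} is all of U.
Only A contains maple, so A is forced; the remaining 3 points need at least 2 more blocks (each remaining block adds at most 2) — so at least 3 blocks are needed, and 3 is optimal.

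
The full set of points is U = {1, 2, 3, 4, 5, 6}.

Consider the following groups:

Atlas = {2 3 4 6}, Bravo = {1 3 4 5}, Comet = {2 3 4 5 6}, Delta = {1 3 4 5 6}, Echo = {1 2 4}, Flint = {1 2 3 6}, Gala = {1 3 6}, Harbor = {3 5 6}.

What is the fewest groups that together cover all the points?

Comet and Gala cover everything between them: the union {1, 2, 3, 4, 5, 6} is all of U.
No single group has all 6 points (the largest, Comet, has 5), so 2 is optimal.

2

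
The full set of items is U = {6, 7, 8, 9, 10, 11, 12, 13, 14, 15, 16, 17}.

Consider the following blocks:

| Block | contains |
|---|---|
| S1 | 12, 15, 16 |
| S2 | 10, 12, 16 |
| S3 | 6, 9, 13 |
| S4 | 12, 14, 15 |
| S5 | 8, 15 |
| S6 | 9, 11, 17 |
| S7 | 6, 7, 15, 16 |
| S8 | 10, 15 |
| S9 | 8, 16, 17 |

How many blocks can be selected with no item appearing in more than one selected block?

3

S3, S8, S9 are pairwise disjoint (S3={6,9,13}; S8={10,15}; S9={8,16,17}).
Every remaining block overlaps one of these, and no 4 of the listed blocks are pairwise disjoint, so 3 is the maximum.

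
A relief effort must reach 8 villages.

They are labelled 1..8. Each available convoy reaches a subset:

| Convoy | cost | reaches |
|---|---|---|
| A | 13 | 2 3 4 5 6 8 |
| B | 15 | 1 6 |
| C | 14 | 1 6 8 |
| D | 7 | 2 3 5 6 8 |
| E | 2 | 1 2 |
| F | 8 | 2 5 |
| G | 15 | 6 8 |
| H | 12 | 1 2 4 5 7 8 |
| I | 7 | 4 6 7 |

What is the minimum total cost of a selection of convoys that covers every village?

D, E, I together cover every village (D ∪ E ∪ I = {1, 2, 3, 4, 5, 6, 7, 8}); total cost 7 + 2 + 7 = 16.
No covering selection has total cost below 16.

16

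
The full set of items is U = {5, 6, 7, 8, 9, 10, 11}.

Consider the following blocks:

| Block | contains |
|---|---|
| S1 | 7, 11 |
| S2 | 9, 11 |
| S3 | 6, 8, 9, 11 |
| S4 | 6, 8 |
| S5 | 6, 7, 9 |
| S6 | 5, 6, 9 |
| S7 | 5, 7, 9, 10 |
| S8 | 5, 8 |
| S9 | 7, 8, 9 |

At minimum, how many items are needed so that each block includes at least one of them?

3

Take H = {7, 8, 9}. Each listed block contains at least one of these, so H is a hitting set of size 3.
No choice of 2 items meets every block, so 3 is the minimum.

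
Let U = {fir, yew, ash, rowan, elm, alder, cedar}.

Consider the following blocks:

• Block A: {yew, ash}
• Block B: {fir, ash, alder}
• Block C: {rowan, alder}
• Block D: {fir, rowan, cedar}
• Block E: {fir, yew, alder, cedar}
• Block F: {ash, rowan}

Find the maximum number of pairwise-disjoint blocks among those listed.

E, F are pairwise disjoint (E={fir,yew,alder,cedar}; F={ash,rowan}).
Every remaining block overlaps one of these, and no 3 of the listed blocks are pairwise disjoint, so 2 is the maximum.

2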